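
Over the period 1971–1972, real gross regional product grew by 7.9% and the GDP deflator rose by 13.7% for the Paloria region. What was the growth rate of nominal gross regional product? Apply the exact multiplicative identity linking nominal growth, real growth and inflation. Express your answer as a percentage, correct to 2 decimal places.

(1 + g_nom) = (1 + g_real)(1 + π) = 1.0790 × 1.1370 = 1.22682.

22.68%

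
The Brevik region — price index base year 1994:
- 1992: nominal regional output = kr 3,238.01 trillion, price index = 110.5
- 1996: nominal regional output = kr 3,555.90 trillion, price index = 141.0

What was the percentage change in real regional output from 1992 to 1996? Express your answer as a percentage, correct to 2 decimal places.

Real regional output 1992 = 3238.01 / 1.105 = 2930.33.
Real regional output 1996 = 3555.90 / 1.410 = 2521.91.
Real growth = 2521.91 / 2930.33 − 1 = -0.1394.

-13.94%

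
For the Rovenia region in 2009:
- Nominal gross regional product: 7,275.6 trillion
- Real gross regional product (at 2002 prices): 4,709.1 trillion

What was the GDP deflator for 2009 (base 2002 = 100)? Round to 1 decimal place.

154.5

GDP deflator = (Nominal / Real) × 100 = 7275.6 / 4709.1 × 100 = 154.50.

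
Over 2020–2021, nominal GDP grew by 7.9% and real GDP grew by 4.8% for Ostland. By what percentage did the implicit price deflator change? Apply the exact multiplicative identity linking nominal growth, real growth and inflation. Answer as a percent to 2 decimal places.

(1 + g_nom) = (1 + g_real)(1 + π), so π = 1.0790 / 1.0480 − 1 = 0.02958.

2.96%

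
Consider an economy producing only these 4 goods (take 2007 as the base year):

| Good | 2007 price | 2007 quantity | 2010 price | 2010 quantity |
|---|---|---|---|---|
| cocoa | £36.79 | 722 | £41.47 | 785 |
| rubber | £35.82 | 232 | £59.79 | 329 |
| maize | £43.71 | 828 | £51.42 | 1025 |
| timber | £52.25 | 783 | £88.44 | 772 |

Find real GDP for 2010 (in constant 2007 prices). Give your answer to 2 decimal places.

Real GDP 2010 = Σ (p_2007 × q_2010) = 36.79·785 + 35.82·329 + 43.71·1025 + 52.25·772 = 125804.68.

£125804.68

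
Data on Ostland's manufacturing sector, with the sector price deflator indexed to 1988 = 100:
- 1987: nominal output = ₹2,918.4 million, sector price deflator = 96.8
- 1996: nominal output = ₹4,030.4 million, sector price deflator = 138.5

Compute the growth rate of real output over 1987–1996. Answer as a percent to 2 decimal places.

-3.48%

Deflate each year: 1987 → 2918.4/0.968 = 3014.88; 1996 → 4030.4/1.385 = 2910.04.
So real output changed by 2910.04/3014.88 − 1 = -0.0348, i.e. -3.48%.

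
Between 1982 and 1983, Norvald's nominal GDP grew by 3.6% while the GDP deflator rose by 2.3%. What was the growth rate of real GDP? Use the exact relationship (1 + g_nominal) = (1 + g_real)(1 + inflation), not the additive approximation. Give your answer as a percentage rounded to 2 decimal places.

(1 + g_nom) = (1 + g_real)(1 + π), so g_real = 1.0360 / 1.0230 − 1 = 0.01271.

1.27%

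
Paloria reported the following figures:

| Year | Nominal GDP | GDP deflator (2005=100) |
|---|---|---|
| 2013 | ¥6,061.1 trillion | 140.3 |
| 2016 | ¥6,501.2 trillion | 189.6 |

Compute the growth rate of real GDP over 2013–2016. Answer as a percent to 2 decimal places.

-20.63%

Real GDP 2013 = 6061.1 / 1.403 = 4320.10.
Real GDP 2016 = 6501.2 / 1.896 = 3428.90.
Real growth = 3428.90 / 4320.10 − 1 = -0.2063.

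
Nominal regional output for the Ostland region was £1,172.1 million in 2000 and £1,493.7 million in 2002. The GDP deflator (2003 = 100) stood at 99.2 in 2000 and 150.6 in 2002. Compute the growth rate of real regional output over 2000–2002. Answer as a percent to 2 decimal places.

-16.06%

Real regional output 2000 = 1172.1 / 0.992 = 1181.55.
Real regional output 2002 = 1493.7 / 1.506 = 991.83.
Real growth = 991.83 / 1181.55 − 1 = -0.1606.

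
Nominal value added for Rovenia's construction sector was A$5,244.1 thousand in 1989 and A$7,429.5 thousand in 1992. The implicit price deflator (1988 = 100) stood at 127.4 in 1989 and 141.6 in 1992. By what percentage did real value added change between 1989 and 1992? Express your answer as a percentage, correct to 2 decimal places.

27.47%

Deflate each year: 1989 → 5244.1/1.274 = 4116.25; 1992 → 7429.5/1.416 = 5246.82.
So real value added changed by 5246.82/4116.25 − 1 = 0.2747, i.e. 27.47%.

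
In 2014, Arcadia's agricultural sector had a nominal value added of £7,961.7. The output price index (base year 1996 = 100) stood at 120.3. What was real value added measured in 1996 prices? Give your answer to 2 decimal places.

£6,618.20

Real value added = Nominal / (output price index/100) = 7961.7 / 1.203 = 6618.20.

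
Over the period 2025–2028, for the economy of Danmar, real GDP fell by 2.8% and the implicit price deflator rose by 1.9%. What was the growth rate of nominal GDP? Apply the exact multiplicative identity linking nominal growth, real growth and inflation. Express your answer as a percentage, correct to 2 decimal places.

(1 + g_nom) = (1 + g_real)(1 + π) = 0.9720 × 1.0190 = 0.99047.

-0.95%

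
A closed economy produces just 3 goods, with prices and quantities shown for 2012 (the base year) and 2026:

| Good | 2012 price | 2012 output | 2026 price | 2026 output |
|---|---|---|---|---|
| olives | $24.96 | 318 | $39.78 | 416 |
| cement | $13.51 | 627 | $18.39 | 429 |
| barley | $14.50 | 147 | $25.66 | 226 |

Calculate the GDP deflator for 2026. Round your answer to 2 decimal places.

155.41

Nominal GDP 2026 = 39.78·416 + 18.39·429 + 25.66·226 = 30236.95.
Real GDP 2026 (at 2012 prices) = 24.96·416 + 13.51·429 + 14.50·226 = 19456.15.
Deflator = Nominal/Real × 100 = 30236.95/19456.15 × 100 = 155.411.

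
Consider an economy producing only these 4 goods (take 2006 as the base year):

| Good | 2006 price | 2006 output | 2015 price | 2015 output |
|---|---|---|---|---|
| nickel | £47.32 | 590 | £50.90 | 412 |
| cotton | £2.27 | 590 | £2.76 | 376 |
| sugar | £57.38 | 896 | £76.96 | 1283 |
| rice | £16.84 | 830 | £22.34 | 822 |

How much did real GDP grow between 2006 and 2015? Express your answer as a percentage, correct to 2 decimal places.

Real GDP 2006 = Nominal GDP 2006 = 47.32·590 + 2.27·590 + 57.38·896 + 16.84·830 = 94647.78.
Real GDP 2015 (at 2006 prices) = 47.32·412 + 2.27·376 + 57.38·1283 + 16.84·822 = 107810.38.
Real growth = 107810.38/94647.78 − 1 = 0.1391.

13.91%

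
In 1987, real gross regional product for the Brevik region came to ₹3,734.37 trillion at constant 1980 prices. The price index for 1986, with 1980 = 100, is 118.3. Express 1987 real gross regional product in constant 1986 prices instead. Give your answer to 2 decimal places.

Real gross regional product in 1986 prices = Real gross regional product in 1980 prices × (P_1986/P_1980) = 3734.37 × 1.183 = 4417.76.

₹4,417.76 trillion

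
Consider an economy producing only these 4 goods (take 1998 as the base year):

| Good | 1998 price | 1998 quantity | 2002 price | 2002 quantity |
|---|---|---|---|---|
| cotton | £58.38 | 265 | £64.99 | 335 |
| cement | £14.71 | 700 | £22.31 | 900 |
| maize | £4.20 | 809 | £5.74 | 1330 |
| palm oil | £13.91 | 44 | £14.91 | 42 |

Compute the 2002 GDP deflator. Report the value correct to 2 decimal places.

Nominal GDP 2002 = 64.99·335 + 22.31·900 + 5.74·1330 + 14.91·42 = 50111.07.
Real GDP 2002 (at 1998 prices) = 58.38·335 + 14.71·900 + 4.20·1330 + 13.91·42 = 38966.52.
Deflator = Nominal/Real × 100 = 50111.07/38966.52 × 100 = 128.600.

128.60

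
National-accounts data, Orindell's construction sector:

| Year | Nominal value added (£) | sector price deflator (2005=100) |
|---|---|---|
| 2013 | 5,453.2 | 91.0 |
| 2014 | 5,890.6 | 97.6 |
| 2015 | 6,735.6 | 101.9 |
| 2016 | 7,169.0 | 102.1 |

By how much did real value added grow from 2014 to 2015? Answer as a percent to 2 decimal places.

Real value added 2014 = 5890.6/0.976 = 6035.45.
Real value added 2015 = 6735.6/1.019 = 6610.01.
Change = 6610.01/6035.45 − 1 = 0.0952.

9.52%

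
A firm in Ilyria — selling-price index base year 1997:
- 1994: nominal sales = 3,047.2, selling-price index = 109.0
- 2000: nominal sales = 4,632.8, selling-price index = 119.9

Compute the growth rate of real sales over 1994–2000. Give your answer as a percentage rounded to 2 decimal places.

38.21%

Deflate each year: 1994 → 3047.2/1.090 = 2795.60; 2000 → 4632.8/1.199 = 3863.89.
So real sales changed by 3863.89/2795.60 − 1 = 0.3821, i.e. 38.21%.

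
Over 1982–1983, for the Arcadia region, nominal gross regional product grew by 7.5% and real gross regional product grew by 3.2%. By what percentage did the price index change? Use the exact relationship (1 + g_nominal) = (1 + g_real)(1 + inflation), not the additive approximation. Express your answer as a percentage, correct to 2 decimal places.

(1 + g_nom) = (1 + g_real)(1 + π), so π = 1.0750 / 1.0320 − 1 = 0.04167.

4.17%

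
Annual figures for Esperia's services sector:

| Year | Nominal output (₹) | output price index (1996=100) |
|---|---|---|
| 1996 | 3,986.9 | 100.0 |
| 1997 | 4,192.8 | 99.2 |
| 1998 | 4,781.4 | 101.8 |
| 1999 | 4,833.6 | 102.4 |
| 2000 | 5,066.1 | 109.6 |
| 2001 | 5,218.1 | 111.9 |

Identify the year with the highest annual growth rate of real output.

1997: real = 4192.8/0.992 = 4226.61; growth vs 1996 (3986.90) = 6.01%.
1998: real = 4781.4/1.018 = 4696.86; growth vs 1997 (4226.61) = 11.13%.
1999: real = 4833.6/1.024 = 4720.31; growth vs 1998 (4696.86) = 0.50%.
2000: real = 5066.1/1.096 = 4622.35; growth vs 1999 (4720.31) = -2.08%.
2001: real = 5218.1/1.119 = 4663.18; growth vs 2000 (4622.35) = 0.88%.

1998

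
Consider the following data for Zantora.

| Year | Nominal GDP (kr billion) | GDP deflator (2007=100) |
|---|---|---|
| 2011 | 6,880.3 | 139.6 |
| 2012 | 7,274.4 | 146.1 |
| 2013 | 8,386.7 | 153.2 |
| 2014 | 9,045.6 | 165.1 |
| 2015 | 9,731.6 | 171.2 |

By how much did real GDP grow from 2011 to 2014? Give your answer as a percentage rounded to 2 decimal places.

Real GDP 2011 = 6880.3/1.396 = 4928.58.
Real GDP 2014 = 9045.6/1.651 = 5478.86.
Change = 5478.86/4928.58 − 1 = 0.1117.

11.17%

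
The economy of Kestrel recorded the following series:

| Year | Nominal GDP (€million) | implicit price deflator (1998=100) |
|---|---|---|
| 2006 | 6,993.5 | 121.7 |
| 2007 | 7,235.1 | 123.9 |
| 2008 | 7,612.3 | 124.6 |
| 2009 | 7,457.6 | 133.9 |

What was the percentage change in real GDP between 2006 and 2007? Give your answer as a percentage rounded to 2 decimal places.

Real GDP 2006 = 6993.5/1.217 = 5746.51.
Real GDP 2007 = 7235.1/1.239 = 5839.47.
Change = 5839.47/5746.51 − 1 = 0.0162.

1.62%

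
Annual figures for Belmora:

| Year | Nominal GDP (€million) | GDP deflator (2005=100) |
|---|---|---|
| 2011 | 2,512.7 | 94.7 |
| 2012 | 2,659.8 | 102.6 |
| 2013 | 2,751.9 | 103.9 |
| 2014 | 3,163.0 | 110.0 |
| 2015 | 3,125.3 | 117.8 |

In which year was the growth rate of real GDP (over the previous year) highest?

2012: real = 2659.8/1.026 = 2592.40; growth vs 2011 (2653.33) = -2.30%.
2013: real = 2751.9/1.039 = 2648.60; growth vs 2012 (2592.40) = 2.17%.
2014: real = 3163.0/1.100 = 2875.45; growth vs 2013 (2648.60) = 8.56%.
2015: real = 3125.3/1.178 = 2653.06; growth vs 2014 (2875.45) = -7.73%.

2014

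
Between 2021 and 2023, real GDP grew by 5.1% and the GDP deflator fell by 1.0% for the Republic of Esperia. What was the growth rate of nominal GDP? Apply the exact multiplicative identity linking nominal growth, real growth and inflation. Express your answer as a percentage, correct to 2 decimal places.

4.05%

(1 + g_nom) = (1 + g_real)(1 + π) = 1.0510 × 0.9900 = 1.04049.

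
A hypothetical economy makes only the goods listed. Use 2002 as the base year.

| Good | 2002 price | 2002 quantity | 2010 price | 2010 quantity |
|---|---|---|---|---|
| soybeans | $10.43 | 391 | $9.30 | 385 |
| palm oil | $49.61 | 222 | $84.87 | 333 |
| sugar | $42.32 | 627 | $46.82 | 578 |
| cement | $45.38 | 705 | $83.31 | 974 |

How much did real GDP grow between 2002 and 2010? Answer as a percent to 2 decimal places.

Real GDP 2002 = Nominal GDP 2002 = 10.43·391 + 49.61·222 + 42.32·627 + 45.38·705 = 73619.09.
Real GDP 2010 (at 2002 prices) = 10.43·385 + 49.61·333 + 42.32·578 + 45.38·974 = 89196.76.
Real growth = 89196.76/73619.09 − 1 = 0.2116.

21.16%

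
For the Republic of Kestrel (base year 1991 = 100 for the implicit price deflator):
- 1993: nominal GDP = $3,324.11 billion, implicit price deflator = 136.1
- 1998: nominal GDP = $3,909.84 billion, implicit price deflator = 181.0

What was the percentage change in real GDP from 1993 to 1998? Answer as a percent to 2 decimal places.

-11.56%

Real GDP 1993 = 3324.11 / 1.361 = 2442.40.
Real GDP 1998 = 3909.84 / 1.810 = 2160.13.
Real growth = 2160.13 / 2442.40 − 1 = -0.1156.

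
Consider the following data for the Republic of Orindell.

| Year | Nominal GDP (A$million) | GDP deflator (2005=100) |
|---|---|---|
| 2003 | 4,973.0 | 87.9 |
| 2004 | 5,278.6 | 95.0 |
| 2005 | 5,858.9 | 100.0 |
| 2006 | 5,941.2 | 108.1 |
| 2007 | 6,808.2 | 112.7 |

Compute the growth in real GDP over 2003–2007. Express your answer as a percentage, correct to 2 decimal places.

6.78%

Real GDP 2003 = 4973.0/0.879 = 5657.57.
Real GDP 2007 = 6808.2/1.127 = 6040.99.
Change = 6040.99/5657.57 − 1 = 0.0678.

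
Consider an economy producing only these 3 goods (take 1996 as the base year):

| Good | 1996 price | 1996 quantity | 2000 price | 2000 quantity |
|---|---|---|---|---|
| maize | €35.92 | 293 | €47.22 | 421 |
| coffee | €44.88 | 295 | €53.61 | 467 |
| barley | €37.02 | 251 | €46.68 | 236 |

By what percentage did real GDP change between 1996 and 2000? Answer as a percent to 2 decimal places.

35.58%

Real GDP 1996 = Nominal GDP 1996 = 35.92·293 + 44.88·295 + 37.02·251 = 33056.18.
Real GDP 2000 (at 1996 prices) = 35.92·421 + 44.88·467 + 37.02·236 = 44818.00.
Real growth = 44818.00/33056.18 − 1 = 0.3558.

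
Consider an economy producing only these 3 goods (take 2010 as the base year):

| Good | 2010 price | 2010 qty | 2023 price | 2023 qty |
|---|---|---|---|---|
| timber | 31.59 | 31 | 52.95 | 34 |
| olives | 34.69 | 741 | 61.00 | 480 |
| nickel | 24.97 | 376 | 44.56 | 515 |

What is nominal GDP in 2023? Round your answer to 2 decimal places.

Nominal GDP 2023 = Σ (p_2023 × q_2023) = 52.95·34 + 61.00·480 + 44.56·515 = 54028.70.

54028.70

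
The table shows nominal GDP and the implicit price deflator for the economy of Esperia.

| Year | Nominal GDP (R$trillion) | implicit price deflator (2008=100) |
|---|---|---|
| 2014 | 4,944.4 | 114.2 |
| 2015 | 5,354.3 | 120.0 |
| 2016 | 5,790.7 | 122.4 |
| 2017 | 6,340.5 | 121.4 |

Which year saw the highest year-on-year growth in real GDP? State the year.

2017

2015: real = 5354.3/1.200 = 4461.92; growth vs 2014 (4329.60) = 3.06%.
2016: real = 5790.7/1.224 = 4730.96; growth vs 2015 (4461.92) = 6.03%.
2017: real = 6340.5/1.214 = 5222.82; growth vs 2016 (4730.96) = 10.40%.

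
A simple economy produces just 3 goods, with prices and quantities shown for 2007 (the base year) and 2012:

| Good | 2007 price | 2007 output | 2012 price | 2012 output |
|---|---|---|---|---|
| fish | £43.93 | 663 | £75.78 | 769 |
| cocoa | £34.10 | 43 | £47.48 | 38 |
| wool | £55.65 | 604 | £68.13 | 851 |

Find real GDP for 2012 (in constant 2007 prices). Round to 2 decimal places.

£82436.12

Real GDP 2012 = Σ (p_2007 × q_2012) = 43.93·769 + 34.10·38 + 55.65·851 = 82436.12.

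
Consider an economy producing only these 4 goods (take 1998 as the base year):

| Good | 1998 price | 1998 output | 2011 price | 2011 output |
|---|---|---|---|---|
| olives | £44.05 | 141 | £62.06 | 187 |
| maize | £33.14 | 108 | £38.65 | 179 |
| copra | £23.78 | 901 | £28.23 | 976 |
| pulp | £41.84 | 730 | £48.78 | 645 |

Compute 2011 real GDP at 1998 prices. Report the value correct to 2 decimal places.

Real GDP 2011 = Σ (p_1998 × q_2011) = 44.05·187 + 33.14·179 + 23.78·976 + 41.84·645 = 64365.49.

£64365.49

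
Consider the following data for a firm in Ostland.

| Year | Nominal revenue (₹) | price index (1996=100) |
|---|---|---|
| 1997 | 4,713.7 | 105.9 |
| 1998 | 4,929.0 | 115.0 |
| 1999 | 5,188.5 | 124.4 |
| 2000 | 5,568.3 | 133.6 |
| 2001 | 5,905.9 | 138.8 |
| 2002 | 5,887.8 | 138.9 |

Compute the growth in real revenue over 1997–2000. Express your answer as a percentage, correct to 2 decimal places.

Real revenue 1997 = 4713.7/1.059 = 4451.09.
Real revenue 2000 = 5568.3/1.336 = 4167.89.
Change = 4167.89/4451.09 − 1 = -0.0636.

-6.36%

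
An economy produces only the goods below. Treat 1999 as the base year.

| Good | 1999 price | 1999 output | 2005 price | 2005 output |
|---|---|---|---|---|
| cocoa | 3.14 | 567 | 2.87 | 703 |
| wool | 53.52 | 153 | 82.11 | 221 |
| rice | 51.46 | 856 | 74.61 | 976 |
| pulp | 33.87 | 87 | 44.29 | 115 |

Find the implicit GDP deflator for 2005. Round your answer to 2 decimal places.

Nominal GDP 2005 = 2.87·703 + 82.11·221 + 74.61·976 + 44.29·115 = 98076.63.
Real GDP 2005 (at 1999 prices) = 3.14·703 + 53.52·221 + 51.46·976 + 33.87·115 = 68155.35.
Deflator = Nominal/Real × 100 = 98076.63/68155.35 × 100 = 143.902.

143.90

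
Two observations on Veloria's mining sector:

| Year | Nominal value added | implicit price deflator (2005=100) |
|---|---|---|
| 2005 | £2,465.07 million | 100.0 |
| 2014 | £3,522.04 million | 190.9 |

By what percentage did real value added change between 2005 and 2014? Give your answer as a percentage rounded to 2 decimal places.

-25.16%

Deflate each year: 2005 → 2465.07/1.000 = 2465.07; 2014 → 3522.04/1.909 = 1844.97.
So real value added changed by 1844.97/2465.07 − 1 = -0.2516, i.e. -25.16%.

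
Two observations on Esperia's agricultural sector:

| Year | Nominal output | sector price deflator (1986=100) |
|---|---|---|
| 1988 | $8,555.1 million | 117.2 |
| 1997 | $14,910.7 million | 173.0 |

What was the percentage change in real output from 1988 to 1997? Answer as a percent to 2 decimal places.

Real output 1988 = 8555.1 / 1.172 = 7299.57.
Real output 1997 = 14910.7 / 1.730 = 8618.90.
Real growth = 8618.90 / 7299.57 − 1 = 0.1807.

18.07%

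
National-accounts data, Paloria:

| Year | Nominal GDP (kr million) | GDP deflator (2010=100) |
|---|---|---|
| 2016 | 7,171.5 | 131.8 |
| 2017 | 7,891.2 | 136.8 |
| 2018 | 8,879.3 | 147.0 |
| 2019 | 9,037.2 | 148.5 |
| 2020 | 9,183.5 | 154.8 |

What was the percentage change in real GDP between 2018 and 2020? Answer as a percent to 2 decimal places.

Real GDP 2018 = 8879.3/1.470 = 6040.34.
Real GDP 2020 = 9183.5/1.548 = 5932.49.
Change = 5932.49/6040.34 − 1 = -0.0179.

-1.79%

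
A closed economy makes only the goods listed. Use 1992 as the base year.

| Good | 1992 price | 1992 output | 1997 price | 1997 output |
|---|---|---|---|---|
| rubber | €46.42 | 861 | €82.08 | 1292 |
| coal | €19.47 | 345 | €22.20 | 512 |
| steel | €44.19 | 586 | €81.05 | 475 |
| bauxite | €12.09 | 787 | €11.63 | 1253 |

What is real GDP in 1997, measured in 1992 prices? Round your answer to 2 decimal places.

Real GDP 1997 = Σ (p_1992 × q_1997) = 46.42·1292 + 19.47·512 + 44.19·475 + 12.09·1253 = 106082.30.

€106082.30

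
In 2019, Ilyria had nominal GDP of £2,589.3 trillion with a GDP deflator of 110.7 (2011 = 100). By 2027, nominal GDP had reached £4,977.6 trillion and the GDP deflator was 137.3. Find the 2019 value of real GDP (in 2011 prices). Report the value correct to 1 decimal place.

£2,339.0 trillion

Real GDP = Nominal / (GDP deflator/100) = 2589.3 / 1.107 = 2339.02.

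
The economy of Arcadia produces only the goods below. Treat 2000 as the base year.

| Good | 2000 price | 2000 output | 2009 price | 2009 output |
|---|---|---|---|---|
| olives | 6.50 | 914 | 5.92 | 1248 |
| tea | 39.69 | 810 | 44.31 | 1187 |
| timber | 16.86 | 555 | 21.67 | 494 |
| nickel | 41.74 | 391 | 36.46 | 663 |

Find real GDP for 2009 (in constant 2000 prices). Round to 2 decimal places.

Real GDP 2009 = Σ (p_2000 × q_2009) = 6.50·1248 + 39.69·1187 + 16.86·494 + 41.74·663 = 91226.49.

91226.49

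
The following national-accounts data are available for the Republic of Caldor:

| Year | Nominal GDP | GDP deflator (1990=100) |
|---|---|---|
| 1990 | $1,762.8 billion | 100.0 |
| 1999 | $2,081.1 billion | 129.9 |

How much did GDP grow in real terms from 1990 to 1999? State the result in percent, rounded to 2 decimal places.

Deflate each year: 1990 → 1762.8/1.000 = 1762.80; 1999 → 2081.1/1.299 = 1602.08.
So real GDP changed by 1602.08/1762.80 − 1 = -0.0912, i.e. -9.12%.

-9.12%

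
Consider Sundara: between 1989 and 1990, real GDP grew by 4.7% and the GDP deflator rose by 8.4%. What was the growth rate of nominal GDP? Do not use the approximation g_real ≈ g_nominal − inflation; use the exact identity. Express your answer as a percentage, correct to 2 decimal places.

(1 + g_nom) = (1 + g_real)(1 + π) = 1.0470 × 1.0840 = 1.13495.

13.49%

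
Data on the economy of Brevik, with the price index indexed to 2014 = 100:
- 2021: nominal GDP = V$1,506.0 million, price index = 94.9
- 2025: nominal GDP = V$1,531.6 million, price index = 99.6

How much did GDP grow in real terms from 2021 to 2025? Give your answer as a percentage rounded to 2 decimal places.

-3.10%

Real GDP 2021 = 1506.0 / 0.949 = 1586.93.
Real GDP 2025 = 1531.6 / 0.996 = 1537.75.
Real growth = 1537.75 / 1586.93 − 1 = -0.0310.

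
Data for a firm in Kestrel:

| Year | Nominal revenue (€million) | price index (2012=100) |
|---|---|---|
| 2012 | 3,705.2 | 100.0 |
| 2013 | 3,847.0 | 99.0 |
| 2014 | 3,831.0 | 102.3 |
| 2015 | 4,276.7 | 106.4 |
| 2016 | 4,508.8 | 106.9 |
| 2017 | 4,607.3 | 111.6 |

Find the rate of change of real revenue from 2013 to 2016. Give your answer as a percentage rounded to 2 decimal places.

Real revenue 2013 = 3847.0/0.990 = 3885.86.
Real revenue 2016 = 4508.8/1.069 = 4217.77.
Change = 4217.77/3885.86 − 1 = 0.0854.

8.54%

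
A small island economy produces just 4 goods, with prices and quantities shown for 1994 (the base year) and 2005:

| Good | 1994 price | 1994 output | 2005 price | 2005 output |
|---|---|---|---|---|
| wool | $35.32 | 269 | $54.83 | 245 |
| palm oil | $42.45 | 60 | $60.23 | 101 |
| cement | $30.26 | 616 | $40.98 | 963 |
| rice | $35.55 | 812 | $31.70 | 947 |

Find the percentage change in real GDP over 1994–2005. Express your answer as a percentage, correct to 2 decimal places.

27.19%

Real GDP 1994 = Nominal GDP 1994 = 35.32·269 + 42.45·60 + 30.26·616 + 35.55·812 = 59554.84.
Real GDP 2005 (at 1994 prices) = 35.32·245 + 42.45·101 + 30.26·963 + 35.55·947 = 75747.08.
Real growth = 75747.08/59554.84 − 1 = 0.2719.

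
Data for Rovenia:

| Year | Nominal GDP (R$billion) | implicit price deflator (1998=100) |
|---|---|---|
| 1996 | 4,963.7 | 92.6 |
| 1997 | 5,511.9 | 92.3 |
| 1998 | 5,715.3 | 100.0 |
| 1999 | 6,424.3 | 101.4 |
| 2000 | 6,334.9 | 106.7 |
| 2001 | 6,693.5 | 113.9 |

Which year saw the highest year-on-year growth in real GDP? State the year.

1997: real = 5511.9/0.923 = 5971.72; growth vs 1996 (5360.37) = 11.40%.
1998: real = 5715.3/1.000 = 5715.30; growth vs 1997 (5971.72) = -4.29%.
1999: real = 6424.3/1.014 = 6335.60; growth vs 1998 (5715.30) = 10.85%.
2000: real = 6334.9/1.067 = 5937.11; growth vs 1999 (6335.60) = -6.29%.
2001: real = 6693.5/1.139 = 5876.65; growth vs 2000 (5937.11) = -1.02%.

1997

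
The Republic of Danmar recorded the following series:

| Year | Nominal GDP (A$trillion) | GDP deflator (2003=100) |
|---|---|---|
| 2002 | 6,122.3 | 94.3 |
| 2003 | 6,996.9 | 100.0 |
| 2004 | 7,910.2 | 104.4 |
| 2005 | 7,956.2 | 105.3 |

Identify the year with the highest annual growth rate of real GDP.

2004

2003: real = 6996.9/1.000 = 6996.90; growth vs 2002 (6492.36) = 7.77%.
2004: real = 7910.2/1.044 = 7576.82; growth vs 2003 (6996.90) = 8.29%.
2005: real = 7956.2/1.053 = 7555.75; growth vs 2004 (7576.82) = -0.28%.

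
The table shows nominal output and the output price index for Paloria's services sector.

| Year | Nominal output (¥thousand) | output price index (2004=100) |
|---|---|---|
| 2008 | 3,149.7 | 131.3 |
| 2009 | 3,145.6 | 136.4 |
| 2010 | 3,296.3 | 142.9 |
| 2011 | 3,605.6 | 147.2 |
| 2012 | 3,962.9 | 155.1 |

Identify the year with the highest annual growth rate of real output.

2009: real = 3145.6/1.364 = 2306.16; growth vs 2008 (2398.86) = -3.86%.
2010: real = 3296.3/1.429 = 2306.72; growth vs 2009 (2306.16) = 0.02%.
2011: real = 3605.6/1.472 = 2449.46; growth vs 2010 (2306.72) = 6.19%.
2012: real = 3962.9/1.551 = 2555.06; growth vs 2011 (2449.46) = 4.31%.

2011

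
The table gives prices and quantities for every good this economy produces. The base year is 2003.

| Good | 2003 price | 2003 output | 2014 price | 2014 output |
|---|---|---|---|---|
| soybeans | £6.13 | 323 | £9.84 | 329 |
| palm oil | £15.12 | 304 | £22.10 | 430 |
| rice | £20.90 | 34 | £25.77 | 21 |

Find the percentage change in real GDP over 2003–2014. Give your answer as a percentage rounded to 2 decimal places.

Real GDP 2003 = Nominal GDP 2003 = 6.13·323 + 15.12·304 + 20.90·34 = 7287.07.
Real GDP 2014 (at 2003 prices) = 6.13·329 + 15.12·430 + 20.90·21 = 8957.27.
Real growth = 8957.27/7287.07 − 1 = 0.2292.

22.92%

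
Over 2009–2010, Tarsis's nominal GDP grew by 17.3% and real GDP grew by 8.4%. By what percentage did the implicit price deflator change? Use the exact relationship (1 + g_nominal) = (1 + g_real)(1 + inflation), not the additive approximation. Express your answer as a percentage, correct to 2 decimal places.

8.21%

(1 + g_nom) = (1 + g_real)(1 + π), so π = 1.1730 / 1.0840 − 1 = 0.08210.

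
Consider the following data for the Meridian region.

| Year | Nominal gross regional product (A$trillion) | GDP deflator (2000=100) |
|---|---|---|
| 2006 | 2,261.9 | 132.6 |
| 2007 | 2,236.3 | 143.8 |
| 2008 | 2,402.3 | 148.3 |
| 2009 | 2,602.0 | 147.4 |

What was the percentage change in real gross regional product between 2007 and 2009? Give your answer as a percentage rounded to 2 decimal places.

13.51%

Real gross regional product 2007 = 2236.3/1.438 = 1555.15.
Real gross regional product 2009 = 2602.0/1.474 = 1765.26.
Change = 1765.26/1555.15 − 1 = 0.1351.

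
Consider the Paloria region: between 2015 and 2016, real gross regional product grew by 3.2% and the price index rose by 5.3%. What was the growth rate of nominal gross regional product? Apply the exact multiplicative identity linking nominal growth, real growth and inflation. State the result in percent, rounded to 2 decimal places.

8.67%

(1 + g_nom) = (1 + g_real)(1 + π) = 1.0320 × 1.0530 = 1.08670.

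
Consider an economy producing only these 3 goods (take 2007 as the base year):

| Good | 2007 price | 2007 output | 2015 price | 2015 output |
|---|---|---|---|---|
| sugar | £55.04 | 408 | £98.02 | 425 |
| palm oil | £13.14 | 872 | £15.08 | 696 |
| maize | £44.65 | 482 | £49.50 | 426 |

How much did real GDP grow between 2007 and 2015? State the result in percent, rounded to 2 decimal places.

Real GDP 2007 = Nominal GDP 2007 = 55.04·408 + 13.14·872 + 44.65·482 = 55435.70.
Real GDP 2015 (at 2007 prices) = 55.04·425 + 13.14·696 + 44.65·426 = 51558.34.
Real growth = 51558.34/55435.70 − 1 = -0.0699.

-6.99%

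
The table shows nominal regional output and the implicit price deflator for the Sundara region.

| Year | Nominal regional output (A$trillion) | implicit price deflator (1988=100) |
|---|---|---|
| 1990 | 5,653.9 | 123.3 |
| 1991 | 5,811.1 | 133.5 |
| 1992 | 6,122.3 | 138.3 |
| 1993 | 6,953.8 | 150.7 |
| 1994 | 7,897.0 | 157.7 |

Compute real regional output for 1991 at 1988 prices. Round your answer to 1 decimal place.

A$4,352.9 trillion

Real regional output 1991 = 5811.1 / 1.335 = 4352.88.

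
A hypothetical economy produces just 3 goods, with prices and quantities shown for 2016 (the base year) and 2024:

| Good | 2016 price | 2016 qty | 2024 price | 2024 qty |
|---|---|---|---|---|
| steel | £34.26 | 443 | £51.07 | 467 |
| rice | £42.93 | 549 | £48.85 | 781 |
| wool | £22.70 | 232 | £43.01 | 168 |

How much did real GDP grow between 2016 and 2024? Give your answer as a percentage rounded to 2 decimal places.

21.20%

Real GDP 2016 = Nominal GDP 2016 = 34.26·443 + 42.93·549 + 22.70·232 = 44012.15.
Real GDP 2024 (at 2016 prices) = 34.26·467 + 42.93·781 + 22.70·168 = 53341.35.
Real growth = 53341.35/44012.15 − 1 = 0.2120.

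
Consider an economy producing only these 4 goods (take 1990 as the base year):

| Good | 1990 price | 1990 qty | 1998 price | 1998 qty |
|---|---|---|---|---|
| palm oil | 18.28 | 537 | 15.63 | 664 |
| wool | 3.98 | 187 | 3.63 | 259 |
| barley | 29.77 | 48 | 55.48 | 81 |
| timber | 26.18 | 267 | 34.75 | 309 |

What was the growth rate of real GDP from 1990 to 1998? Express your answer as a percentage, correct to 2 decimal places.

Real GDP 1990 = Nominal GDP 1990 = 18.28·537 + 3.98·187 + 29.77·48 + 26.18·267 = 18979.64.
Real GDP 1998 (at 1990 prices) = 18.28·664 + 3.98·259 + 29.77·81 + 26.18·309 = 23669.73.
Real growth = 23669.73/18979.64 − 1 = 0.2471.

24.71%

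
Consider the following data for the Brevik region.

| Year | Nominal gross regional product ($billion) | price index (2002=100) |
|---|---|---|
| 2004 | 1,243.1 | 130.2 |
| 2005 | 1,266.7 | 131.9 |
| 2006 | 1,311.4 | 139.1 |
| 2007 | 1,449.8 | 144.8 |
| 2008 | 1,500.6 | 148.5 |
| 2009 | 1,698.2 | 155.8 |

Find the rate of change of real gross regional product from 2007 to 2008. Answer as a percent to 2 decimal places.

Real gross regional product 2007 = 1449.8/1.448 = 1001.24.
Real gross regional product 2008 = 1500.6/1.485 = 1010.51.
Change = 1010.51/1001.24 − 1 = 0.0093.

0.93%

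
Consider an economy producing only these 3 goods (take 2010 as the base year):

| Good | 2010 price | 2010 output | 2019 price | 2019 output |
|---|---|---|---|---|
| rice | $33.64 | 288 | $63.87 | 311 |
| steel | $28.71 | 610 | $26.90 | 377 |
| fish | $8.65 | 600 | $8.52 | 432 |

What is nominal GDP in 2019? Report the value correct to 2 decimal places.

$33685.51

Nominal GDP 2019 = Σ (p_2019 × q_2019) = 63.87·311 + 26.90·377 + 8.52·432 = 33685.51.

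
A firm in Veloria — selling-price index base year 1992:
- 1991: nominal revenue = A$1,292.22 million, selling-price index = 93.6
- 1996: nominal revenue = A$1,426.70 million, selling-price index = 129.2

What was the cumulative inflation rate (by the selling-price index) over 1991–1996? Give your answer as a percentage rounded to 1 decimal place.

38.0%

Price-level change = 129.2 / 93.6 − 1 = 0.3803.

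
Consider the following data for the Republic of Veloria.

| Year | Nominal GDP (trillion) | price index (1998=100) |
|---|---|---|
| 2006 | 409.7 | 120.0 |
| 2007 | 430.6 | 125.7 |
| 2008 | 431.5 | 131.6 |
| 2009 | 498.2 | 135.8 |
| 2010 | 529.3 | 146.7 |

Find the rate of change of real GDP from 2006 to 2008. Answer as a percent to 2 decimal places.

-3.96%

Real GDP 2006 = 409.7/1.200 = 341.42.
Real GDP 2008 = 431.5/1.316 = 327.89.
Change = 327.89/341.42 − 1 = -0.0396.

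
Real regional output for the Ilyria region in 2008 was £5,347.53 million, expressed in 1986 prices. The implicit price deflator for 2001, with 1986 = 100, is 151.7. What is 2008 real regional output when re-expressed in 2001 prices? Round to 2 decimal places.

Real regional output in 2001 prices = Real regional output in 1986 prices × (P_2001/P_1986) = 5347.53 × 1.517 = 8112.20.

£8,112.20 million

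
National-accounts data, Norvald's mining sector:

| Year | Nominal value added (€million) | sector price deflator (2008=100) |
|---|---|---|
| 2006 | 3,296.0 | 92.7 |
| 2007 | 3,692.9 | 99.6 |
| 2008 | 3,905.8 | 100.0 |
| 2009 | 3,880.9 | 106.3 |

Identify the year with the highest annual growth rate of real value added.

2008

2007: real = 3692.9/0.996 = 3707.73; growth vs 2006 (3555.56) = 4.28%.
2008: real = 3905.8/1.000 = 3905.80; growth vs 2007 (3707.73) = 5.34%.
2009: real = 3880.9/1.063 = 3650.89; growth vs 2008 (3905.80) = -6.53%.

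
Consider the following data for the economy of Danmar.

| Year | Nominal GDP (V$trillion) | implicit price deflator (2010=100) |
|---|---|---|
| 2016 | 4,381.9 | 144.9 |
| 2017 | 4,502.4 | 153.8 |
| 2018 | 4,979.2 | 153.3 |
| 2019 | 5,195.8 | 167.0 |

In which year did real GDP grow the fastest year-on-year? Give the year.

2018

2017: real = 4502.4/1.538 = 2927.44; growth vs 2016 (3024.09) = -3.20%.
2018: real = 4979.2/1.533 = 3248.01; growth vs 2017 (2927.44) = 10.95%.
2019: real = 5195.8/1.670 = 3111.26; growth vs 2018 (3248.01) = -4.21%.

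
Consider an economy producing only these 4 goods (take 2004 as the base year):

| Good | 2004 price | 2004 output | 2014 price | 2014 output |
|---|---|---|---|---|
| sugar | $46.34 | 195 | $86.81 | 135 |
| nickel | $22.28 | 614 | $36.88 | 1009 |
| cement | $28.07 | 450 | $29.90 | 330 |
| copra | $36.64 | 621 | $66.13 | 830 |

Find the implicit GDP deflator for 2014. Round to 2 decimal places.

166.18

Nominal GDP 2014 = 86.81·135 + 36.88·1009 + 29.90·330 + 66.13·830 = 113686.17.
Real GDP 2014 (at 2004 prices) = 46.34·135 + 22.28·1009 + 28.07·330 + 36.64·830 = 68410.72.
Deflator = Nominal/Real × 100 = 113686.17/68410.72 × 100 = 166.182.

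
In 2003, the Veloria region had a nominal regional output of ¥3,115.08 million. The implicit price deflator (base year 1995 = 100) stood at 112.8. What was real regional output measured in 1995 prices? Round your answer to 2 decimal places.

Real regional output = Nominal / (implicit price deflator/100) = 3115.08 / 1.128 = 2761.60.

¥2,761.60 million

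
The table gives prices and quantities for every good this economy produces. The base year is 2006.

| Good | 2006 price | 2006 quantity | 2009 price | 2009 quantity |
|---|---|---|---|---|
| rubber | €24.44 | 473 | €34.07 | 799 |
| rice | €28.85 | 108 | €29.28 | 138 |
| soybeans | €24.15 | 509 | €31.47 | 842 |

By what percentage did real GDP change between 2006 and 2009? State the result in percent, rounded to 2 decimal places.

Real GDP 2006 = Nominal GDP 2006 = 24.44·473 + 28.85·108 + 24.15·509 = 26968.27.
Real GDP 2009 (at 2006 prices) = 24.44·799 + 28.85·138 + 24.15·842 = 43843.16.
Real growth = 43843.16/26968.27 − 1 = 0.6257.

62.57%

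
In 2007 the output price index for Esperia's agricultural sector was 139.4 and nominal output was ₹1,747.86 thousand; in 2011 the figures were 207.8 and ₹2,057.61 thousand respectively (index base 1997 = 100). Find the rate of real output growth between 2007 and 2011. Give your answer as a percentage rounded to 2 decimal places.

-21.03%

Deflate each year: 2007 → 1747.86/1.394 = 1253.85; 2011 → 2057.61/2.078 = 990.19.
So real output changed by 990.19/1253.85 − 1 = -0.2103, i.e. -21.03%.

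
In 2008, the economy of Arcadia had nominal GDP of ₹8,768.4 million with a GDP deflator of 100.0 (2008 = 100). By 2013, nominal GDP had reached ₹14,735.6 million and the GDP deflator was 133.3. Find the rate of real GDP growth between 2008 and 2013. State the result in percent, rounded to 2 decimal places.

26.07%

Real GDP 2008 = 8768.4 / 1.000 = 8768.40.
Real GDP 2013 = 14735.6 / 1.333 = 11054.46.
Real growth = 11054.46 / 8768.40 − 1 = 0.2607.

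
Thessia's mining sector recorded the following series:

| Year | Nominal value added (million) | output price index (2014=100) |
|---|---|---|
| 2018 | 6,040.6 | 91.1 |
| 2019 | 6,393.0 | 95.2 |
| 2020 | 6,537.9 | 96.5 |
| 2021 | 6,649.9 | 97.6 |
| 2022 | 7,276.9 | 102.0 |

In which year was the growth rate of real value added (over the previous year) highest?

2022

2019: real = 6393.0/0.952 = 6715.34; growth vs 2018 (6630.74) = 1.28%.
2020: real = 6537.9/0.965 = 6775.03; growth vs 2019 (6715.34) = 0.89%.
2021: real = 6649.9/0.976 = 6813.42; growth vs 2020 (6775.03) = 0.57%.
2022: real = 7276.9/1.020 = 7134.22; growth vs 2021 (6813.42) = 4.71%.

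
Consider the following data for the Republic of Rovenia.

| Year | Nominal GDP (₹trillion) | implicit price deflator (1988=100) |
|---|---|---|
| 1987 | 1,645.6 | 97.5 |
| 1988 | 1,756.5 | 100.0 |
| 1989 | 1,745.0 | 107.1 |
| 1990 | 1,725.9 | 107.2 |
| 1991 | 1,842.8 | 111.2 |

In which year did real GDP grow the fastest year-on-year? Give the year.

1988: real = 1756.5/1.000 = 1756.50; growth vs 1987 (1687.79) = 4.07%.
1989: real = 1745.0/1.071 = 1629.32; growth vs 1988 (1756.50) = -7.24%.
1990: real = 1725.9/1.072 = 1609.98; growth vs 1989 (1629.32) = -1.19%.
1991: real = 1842.8/1.112 = 1657.19; growth vs 1990 (1609.98) = 2.93%.

1988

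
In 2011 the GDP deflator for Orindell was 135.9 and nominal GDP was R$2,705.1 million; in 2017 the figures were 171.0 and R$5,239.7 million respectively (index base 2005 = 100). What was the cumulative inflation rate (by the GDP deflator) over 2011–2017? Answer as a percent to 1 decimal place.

Price-level change = 171.0 / 135.9 − 1 = 0.2583.

25.8%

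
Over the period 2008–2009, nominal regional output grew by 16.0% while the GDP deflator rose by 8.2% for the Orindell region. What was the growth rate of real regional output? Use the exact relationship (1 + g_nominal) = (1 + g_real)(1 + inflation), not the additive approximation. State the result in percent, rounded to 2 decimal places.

7.21%

(1 + g_nom) = (1 + g_real)(1 + π), so g_real = 1.1600 / 1.0820 − 1 = 0.07209.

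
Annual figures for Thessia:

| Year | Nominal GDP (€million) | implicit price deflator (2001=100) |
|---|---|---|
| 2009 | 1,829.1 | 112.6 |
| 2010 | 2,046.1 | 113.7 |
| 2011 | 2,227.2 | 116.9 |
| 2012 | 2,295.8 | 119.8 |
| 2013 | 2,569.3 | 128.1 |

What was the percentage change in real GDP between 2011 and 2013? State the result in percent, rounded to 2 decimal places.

Real GDP 2011 = 2227.2/1.169 = 1905.22.
Real GDP 2013 = 2569.3/1.281 = 2005.70.
Change = 2005.70/1905.22 − 1 = 0.0527.

5.27%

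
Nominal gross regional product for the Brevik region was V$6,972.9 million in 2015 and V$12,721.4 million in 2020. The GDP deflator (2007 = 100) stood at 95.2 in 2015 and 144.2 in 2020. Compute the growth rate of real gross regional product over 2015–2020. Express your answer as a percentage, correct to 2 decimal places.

20.45%

Deflate each year: 2015 → 6972.9/0.952 = 7324.47; 2020 → 12721.4/1.442 = 8822.05.
So real gross regional product changed by 8822.05/7324.47 − 1 = 0.2045, i.e. 20.45%.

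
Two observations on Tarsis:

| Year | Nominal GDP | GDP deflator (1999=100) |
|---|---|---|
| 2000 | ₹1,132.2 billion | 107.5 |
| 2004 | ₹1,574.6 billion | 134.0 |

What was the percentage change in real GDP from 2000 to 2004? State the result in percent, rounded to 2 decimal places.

11.57%

Real GDP 2000 = 1132.2 / 1.075 = 1053.21.
Real GDP 2004 = 1574.6 / 1.340 = 1175.07.
Real growth = 1175.07 / 1053.21 − 1 = 0.1157.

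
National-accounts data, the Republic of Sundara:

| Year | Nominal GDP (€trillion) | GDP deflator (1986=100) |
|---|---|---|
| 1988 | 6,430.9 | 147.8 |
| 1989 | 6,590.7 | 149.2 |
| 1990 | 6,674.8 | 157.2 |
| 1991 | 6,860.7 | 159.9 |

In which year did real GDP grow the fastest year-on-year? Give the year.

1989: real = 6590.7/1.492 = 4417.36; growth vs 1988 (4351.08) = 1.52%.
1990: real = 6674.8/1.572 = 4246.06; growth vs 1989 (4417.36) = -3.88%.
1991: real = 6860.7/1.599 = 4290.62; growth vs 1990 (4246.06) = 1.05%.

1989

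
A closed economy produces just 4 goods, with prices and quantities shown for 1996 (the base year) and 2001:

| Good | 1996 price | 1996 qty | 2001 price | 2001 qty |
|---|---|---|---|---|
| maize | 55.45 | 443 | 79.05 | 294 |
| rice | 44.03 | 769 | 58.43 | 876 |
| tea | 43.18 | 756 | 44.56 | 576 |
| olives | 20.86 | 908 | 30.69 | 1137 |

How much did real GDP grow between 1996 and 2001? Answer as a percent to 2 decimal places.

Real GDP 1996 = Nominal GDP 1996 = 55.45·443 + 44.03·769 + 43.18·756 + 20.86·908 = 110008.38.
Real GDP 2001 (at 1996 prices) = 55.45·294 + 44.03·876 + 43.18·576 + 20.86·1137 = 103462.08.
Real growth = 103462.08/110008.38 − 1 = -0.0595.

-5.95%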